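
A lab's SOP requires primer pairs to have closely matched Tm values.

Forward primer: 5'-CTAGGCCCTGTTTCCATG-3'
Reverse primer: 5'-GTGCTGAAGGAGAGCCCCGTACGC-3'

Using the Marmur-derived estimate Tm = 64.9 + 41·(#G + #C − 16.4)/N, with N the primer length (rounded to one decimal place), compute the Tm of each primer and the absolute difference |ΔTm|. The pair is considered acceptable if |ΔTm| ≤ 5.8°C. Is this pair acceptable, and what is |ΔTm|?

|ΔTm| = 13.9°C; the pair is not acceptable.

Forward: G+C = 10, N = 18 → Tm = 64.9 + 41·(10 − 16.4)/18 = 50.3°C.
Reverse: G+C = 16, N = 24 → Tm = 64.9 + 41·(16 − 16.4)/24 = 64.2°C.
|ΔTm| = |50.3 − 64.2| = 13.9°C, > 5.8°C.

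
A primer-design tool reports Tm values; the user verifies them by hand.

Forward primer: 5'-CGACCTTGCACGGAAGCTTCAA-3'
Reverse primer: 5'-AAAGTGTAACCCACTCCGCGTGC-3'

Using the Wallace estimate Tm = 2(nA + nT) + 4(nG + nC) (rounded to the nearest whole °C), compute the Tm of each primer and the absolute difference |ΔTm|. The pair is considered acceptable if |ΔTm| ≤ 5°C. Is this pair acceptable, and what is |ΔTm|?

Forward: A=6 T=4 G=5 C=7 → Tm = 2·10 + 4·12 = 68°C.
Reverse: A=6 T=4 G=5 C=8 → Tm = 2·10 + 4·13 = 72°C.
|ΔTm| = |68 − 72| = 4°C, ≤ 5°C.

|ΔTm| = 4°C; the pair is acceptable.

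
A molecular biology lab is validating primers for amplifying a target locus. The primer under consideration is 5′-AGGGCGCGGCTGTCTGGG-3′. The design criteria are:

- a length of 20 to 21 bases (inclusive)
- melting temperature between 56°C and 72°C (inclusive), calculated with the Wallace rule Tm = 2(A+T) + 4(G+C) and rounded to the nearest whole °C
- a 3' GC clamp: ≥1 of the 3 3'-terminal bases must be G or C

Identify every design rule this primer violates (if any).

Base counts: A=1, T=3, G=10, C=4 (length 18).
length: length 18, outside 20–21 ✗
Tm: Tm = 2·4 + 4·14 = 64°C ✓
GC clamp: 3' end GGG has 3 G/C ✓

Fails: length.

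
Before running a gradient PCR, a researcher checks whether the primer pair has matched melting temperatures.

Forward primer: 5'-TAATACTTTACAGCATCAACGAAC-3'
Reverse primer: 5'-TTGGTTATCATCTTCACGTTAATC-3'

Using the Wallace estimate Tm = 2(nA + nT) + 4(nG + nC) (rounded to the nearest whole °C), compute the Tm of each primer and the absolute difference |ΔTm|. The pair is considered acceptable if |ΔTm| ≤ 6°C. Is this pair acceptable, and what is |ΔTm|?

|ΔTm| = 0°C; the pair is acceptable.

Forward: A=10 T=6 G=2 C=6 → Tm = 2·16 + 4·8 = 64°C.
Reverse: A=5 T=11 G=3 C=5 → Tm = 2·16 + 4·8 = 64°C.
|ΔTm| = |64 − 64| = 0°C, ≤ 6°C.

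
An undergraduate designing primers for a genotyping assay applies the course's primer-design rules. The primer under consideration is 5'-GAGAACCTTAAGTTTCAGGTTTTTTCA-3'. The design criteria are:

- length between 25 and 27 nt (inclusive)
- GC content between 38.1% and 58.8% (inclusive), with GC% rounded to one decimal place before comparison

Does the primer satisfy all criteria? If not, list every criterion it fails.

Base counts: A=7, T=11, G=5, C=4 (length 27).
length: length 27 ✓
GC content: GC 9/27 = 33.3%, outside 38.1–58.8% ✗

Fails: GC content.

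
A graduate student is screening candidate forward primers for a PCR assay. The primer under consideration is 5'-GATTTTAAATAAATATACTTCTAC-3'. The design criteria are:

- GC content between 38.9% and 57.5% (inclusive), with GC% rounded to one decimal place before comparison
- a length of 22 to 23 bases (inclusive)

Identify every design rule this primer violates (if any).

Fails: GC content, length.

Base counts: A=10, T=10, G=1, C=3 (length 24).
GC content: GC 4/24 = 16.7%, outside 38.9–57.5% ✗
length: length 24, outside 22–23 ✗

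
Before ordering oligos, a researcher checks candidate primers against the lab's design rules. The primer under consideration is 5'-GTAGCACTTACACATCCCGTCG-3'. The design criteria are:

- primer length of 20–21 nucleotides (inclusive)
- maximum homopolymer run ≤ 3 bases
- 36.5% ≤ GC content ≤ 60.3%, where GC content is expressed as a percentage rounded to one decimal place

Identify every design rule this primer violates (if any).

Base counts: A=5, T=5, G=4, C=8 (length 22).
length: length 22, outside 20–21 ✗
homopolymer run: longest run = 3 ✓
GC content: GC 12/22 = 54.5% ✓

Fails: length.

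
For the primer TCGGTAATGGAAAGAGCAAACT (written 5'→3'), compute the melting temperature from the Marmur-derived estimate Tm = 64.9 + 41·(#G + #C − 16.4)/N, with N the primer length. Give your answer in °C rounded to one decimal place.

51.1°C

Base counts: A=9, T=4, G=6, C=3; G+C = 9, N = 22.
Tm = 64.9 + 41·(9 − 16.4)/22 = 64.9 + -303.40/22 = 51.1°C.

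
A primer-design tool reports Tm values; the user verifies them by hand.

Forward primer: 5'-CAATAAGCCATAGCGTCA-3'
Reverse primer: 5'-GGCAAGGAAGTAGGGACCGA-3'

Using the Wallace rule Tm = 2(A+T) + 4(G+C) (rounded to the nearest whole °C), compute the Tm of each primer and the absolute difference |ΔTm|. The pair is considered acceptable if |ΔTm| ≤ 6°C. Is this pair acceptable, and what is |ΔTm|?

Forward: A=7 T=3 G=3 C=5 → Tm = 2·10 + 4·8 = 52°C.
Reverse: A=7 T=1 G=9 C=3 → Tm = 2·8 + 4·12 = 64°C.
|ΔTm| = |52 − 64| = 12°C, > 6°C.

|ΔTm| = 12°C; the pair is not acceptable.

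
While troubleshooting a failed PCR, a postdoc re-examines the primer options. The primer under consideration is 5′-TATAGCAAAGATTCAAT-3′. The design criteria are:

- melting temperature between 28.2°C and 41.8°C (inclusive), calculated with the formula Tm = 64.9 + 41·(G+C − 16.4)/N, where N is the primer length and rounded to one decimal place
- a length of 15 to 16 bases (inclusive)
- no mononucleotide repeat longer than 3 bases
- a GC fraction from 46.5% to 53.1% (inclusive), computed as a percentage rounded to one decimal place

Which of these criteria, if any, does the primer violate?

Base counts: A=8, T=5, G=2, C=2 (length 17).
Tm: Tm = 64.9 + 41·(4 − 16.4)/17 = 35.0°C ✓
length: length 17, outside 15–16 ✗
homopolymer run: longest run = 3 ✓
GC content: GC 4/17 = 23.5%, outside 46.5–53.1% ✗

Fails: length, GC content.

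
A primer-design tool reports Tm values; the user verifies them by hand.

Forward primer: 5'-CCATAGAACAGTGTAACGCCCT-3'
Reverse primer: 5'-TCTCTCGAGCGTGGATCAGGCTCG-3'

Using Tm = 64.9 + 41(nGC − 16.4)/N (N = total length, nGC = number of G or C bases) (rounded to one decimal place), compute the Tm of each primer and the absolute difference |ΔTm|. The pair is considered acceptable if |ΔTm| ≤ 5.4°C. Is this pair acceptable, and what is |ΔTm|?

|ΔTm| = 7.7°C; the pair is not acceptable.

Forward: G+C = 11, N = 22 → Tm = 64.9 + 41·(11 − 16.4)/22 = 54.8°C.
Reverse: G+C = 15, N = 24 → Tm = 64.9 + 41·(15 − 16.4)/24 = 62.5°C.
|ΔTm| = |54.8 − 62.5| = 7.7°C, > 5.4°C.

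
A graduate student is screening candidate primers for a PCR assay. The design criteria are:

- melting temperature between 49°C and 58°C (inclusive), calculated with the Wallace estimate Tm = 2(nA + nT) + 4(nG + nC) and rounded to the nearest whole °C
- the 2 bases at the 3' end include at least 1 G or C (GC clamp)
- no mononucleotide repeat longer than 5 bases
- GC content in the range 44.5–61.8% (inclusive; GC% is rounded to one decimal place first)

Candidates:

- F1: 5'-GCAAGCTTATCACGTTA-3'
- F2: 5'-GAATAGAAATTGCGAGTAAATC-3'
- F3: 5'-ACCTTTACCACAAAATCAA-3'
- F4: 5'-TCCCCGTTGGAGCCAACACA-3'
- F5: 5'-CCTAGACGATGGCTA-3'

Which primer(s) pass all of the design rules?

F1 (17 nt, A=5 T=5 G=3 C=4): Tm = 2·10 + 4·7 = 48°C, outside 49–58°C ✗; 3' end TA has 0 G/C, need ≥1 ✗; longest run = 2 ✓; GC 7/17 = 41.2%, outside 44.5–61.8% ✗ — fails.
F2 (22 nt, A=10 T=5 G=5 C=2): Tm = 2·15 + 4·7 = 58°C ✓; 3' end TC has 1 G/C ✓; longest run = 3 ✓; GC 7/22 = 31.8%, outside 44.5–61.8% ✗ — fails.
F3 (19 nt, A=9 T=4 G=0 C=6): Tm = 2·13 + 4·6 = 50°C ✓; 3' end AA has 0 G/C, need ≥1 ✗; longest run = 4 ✓; GC 6/19 = 31.6%, outside 44.5–61.8% ✗ — fails.
F4 (20 nt, A=5 T=3 G=4 C=8): Tm = 2·8 + 4·12 = 64°C, outside 49–58°C ✗; 3' end CA has 1 G/C ✓; longest run = 4 ✓; GC 12/20 = 60.0% ✓ — fails.
F5 (15 nt, A=4 T=3 G=4 C=4): Tm = 2·7 + 4·8 = 46°C, outside 49–58°C ✗; 3' end TA has 0 G/C, need ≥1 ✗; longest run = 2 ✓; GC 8/15 = 53.3% ✓ — fails.

None of the candidates satisfy all criteria.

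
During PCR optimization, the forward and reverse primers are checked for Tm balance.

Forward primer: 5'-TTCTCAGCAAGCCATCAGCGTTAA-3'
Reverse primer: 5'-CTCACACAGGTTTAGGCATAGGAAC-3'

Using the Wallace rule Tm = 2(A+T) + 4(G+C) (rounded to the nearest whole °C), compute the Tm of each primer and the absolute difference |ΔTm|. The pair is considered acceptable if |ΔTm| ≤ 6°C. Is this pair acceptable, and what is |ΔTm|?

Forward: A=7 T=6 G=4 C=7 → Tm = 2·13 + 4·11 = 70°C.
Reverse: A=8 T=5 G=6 C=6 → Tm = 2·13 + 4·12 = 74°C.
|ΔTm| = |70 − 74| = 4°C, ≤ 6°C.

|ΔTm| = 4°C; the pair is acceptable.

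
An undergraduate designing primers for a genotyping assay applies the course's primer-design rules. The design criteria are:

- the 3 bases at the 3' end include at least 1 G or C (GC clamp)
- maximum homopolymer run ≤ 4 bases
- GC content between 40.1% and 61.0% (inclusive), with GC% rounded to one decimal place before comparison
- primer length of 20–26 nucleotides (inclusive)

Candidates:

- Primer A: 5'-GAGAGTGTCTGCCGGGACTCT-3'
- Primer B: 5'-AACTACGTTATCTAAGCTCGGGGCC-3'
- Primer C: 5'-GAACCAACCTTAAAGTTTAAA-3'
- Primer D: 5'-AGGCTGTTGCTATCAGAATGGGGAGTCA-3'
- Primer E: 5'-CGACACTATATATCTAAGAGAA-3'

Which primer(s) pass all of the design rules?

Primer B only.

Primer A (21 nt, A=3 T=5 G=8 C=5): 3' end TCT has 1 G/C ✓; longest run = 3 ✓; GC 13/21 = 61.9%, outside 40.1–61.0% ✗; length 21 ✓ — fails.
Primer B (25 nt, A=6 T=6 G=6 C=7): 3' end GCC has 3 G/C ✓; longest run = 4 ✓; GC 13/25 = 52.0% ✓; length 25 ✓ — passes.
Primer C (21 nt, A=10 T=5 G=2 C=4): 3' end AAA has 0 G/C, need ≥1 ✗; longest run = 3 ✓; GC 6/21 = 28.6%, outside 40.1–61.0% ✗; length 21 ✓ — fails.
Primer D (28 nt, A=7 T=7 G=10 C=4): 3' end TCA has 1 G/C ✓; longest run = 4 ✓; GC 14/28 = 50.0% ✓; length 28, outside 20–26 ✗ — fails.
Primer E (22 nt, A=10 T=5 G=3 C=4): 3' end GAA has 1 G/C ✓; longest run = 2 ✓; GC 7/22 = 31.8%, outside 40.1–61.0% ✗; length 22 ✓ — fails.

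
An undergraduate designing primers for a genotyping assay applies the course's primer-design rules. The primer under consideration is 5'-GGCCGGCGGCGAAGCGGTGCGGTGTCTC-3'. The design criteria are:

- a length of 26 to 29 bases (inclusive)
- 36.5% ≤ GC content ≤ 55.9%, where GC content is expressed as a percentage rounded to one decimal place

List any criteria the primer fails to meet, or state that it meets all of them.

Fails: GC content.

Base counts: A=2, T=4, G=14, C=8 (length 28).
length: length 28 ✓
GC content: GC 22/28 = 78.6%, outside 36.5–55.9% ✗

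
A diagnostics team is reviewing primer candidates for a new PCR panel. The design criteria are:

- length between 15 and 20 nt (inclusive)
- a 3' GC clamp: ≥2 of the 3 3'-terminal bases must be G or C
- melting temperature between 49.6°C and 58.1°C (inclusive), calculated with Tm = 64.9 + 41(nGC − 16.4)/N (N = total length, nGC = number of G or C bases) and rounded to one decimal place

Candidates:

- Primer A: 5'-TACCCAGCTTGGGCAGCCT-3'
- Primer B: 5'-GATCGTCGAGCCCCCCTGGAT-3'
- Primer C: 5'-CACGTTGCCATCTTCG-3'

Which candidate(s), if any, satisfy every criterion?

Primer A (19 nt, A=3 T=4 G=5 C=7): length 19 ✓; 3' end CCT has 2 G/C ✓; Tm = 64.9 + 41·(12 − 16.4)/19 = 55.4°C ✓ — passes.
Primer B (21 nt, A=3 T=4 G=6 C=8): length 21, outside 15–20 ✗; 3' end GAT has 1 G/C, need ≥2 ✗; Tm = 64.9 + 41·(14 − 16.4)/21 = 60.2°C, outside 49.6–58.1°C ✗ — fails.
Primer C (16 nt, A=2 T=5 G=3 C=6): length 16 ✓; 3' end TCG has 2 G/C ✓; Tm = 64.9 + 41·(9 − 16.4)/16 = 45.9°C, outside 49.6–58.1°C ✗ — fails.

Primer A only.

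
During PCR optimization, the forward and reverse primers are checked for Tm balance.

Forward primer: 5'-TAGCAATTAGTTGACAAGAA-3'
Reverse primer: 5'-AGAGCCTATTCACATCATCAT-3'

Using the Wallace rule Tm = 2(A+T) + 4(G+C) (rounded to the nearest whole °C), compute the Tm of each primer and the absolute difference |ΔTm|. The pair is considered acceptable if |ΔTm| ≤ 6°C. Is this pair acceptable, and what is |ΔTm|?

Forward: A=9 T=5 G=4 C=2 → Tm = 2·14 + 4·6 = 52°C.
Reverse: A=7 T=6 G=2 C=6 → Tm = 2·13 + 4·8 = 58°C.
|ΔTm| = |52 − 58| = 6°C, ≤ 6°C.

|ΔTm| = 6°C; the pair is acceptable.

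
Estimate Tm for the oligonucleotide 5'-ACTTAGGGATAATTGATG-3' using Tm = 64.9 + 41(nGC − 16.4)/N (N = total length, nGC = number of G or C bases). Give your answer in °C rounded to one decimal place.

Base counts: A=6, T=6, G=5, C=1; G+C = 6, N = 18.
Tm = 64.9 + 41·(6 − 16.4)/18 = 64.9 + -426.40/18 = 41.2°C.

41.2°C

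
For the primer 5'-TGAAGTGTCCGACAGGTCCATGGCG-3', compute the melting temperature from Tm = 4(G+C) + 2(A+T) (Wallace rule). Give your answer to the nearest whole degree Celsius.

80°C

Base counts: A=5, T=5, G=9, C=6 (length 25).
Tm = 2·(5+5) + 4·(9+6) = 2·10 + 4·15 = 20 + 60 = 80°C.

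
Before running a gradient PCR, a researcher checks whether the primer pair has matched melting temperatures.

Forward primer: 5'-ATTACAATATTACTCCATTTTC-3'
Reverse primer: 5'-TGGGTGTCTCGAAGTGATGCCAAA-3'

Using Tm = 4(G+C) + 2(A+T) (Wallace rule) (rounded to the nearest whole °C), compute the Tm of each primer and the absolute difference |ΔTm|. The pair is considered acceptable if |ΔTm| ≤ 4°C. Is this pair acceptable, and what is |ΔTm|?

Forward: A=7 T=10 G=0 C=5 → Tm = 2·17 + 4·5 = 54°C.
Reverse: A=6 T=6 G=8 C=4 → Tm = 2·12 + 4·12 = 72°C.
|ΔTm| = |54 − 72| = 18°C, > 4°C.

|ΔTm| = 18°C; the pair is not acceptable.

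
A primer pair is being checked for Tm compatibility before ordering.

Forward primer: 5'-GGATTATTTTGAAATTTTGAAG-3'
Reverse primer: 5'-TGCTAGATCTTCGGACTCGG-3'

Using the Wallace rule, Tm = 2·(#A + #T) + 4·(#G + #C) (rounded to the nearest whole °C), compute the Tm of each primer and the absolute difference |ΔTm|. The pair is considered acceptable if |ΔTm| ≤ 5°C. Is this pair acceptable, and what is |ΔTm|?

Forward: A=7 T=10 G=5 C=0 → Tm = 2·17 + 4·5 = 54°C.
Reverse: A=3 T=6 G=6 C=5 → Tm = 2·9 + 4·11 = 62°C.
|ΔTm| = |54 − 62| = 8°C, > 5°C.

|ΔTm| = 8°C; the pair is not acceptable.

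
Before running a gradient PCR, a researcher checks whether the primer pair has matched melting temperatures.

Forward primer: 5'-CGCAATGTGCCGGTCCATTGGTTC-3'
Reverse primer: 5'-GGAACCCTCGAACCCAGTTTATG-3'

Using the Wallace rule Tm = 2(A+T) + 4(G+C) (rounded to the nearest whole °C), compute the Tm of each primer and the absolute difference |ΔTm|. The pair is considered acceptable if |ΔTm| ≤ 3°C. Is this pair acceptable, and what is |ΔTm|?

Forward: A=3 T=7 G=7 C=7 → Tm = 2·10 + 4·14 = 76°C.
Reverse: A=6 T=5 G=5 C=7 → Tm = 2·11 + 4·12 = 70°C.
|ΔTm| = |76 − 70| = 6°C, > 3°C.

|ΔTm| = 6°C; the pair is not acceptable.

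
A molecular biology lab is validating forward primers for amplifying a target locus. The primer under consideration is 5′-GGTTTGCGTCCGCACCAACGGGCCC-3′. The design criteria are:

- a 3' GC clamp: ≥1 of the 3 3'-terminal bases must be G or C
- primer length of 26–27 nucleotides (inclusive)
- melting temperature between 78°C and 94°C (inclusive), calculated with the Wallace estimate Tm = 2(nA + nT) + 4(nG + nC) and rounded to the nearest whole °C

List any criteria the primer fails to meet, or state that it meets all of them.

Base counts: A=3, T=4, G=8, C=10 (length 25).
GC clamp: 3' end CCC has 3 G/C ✓
length: length 25, outside 26–27 ✗
Tm: Tm = 2·7 + 4·18 = 86°C ✓

Fails: length.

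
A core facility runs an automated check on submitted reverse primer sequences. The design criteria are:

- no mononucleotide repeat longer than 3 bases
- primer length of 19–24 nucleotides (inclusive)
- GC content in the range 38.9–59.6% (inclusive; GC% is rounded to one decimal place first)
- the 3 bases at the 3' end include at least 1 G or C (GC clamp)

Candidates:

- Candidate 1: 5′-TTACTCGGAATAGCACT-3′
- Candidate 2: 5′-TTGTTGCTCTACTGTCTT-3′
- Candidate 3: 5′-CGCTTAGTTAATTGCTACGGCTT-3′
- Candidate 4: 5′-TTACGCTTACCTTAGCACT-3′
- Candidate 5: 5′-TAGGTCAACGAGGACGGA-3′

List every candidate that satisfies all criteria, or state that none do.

Candidate 1 (17 nt, A=5 T=5 G=3 C=4): longest run = 2 ✓; length 17, outside 19–24 ✗; GC 7/17 = 41.2% ✓; 3' end ACT has 1 G/C ✓ — fails.
Candidate 2 (18 nt, A=1 T=10 G=3 C=4): longest run = 2 ✓; length 18, outside 19–24 ✗; GC 7/18 = 38.9% ✓; 3' end CTT has 1 G/C ✓ — fails.
Candidate 3 (23 nt, A=4 T=9 G=5 C=5): longest run = 2 ✓; length 23 ✓; GC 10/23 = 43.5% ✓; 3' end CTT has 1 G/C ✓ — passes.
Candidate 4 (19 nt, A=4 T=7 G=2 C=6): longest run = 2 ✓; length 19 ✓; GC 8/19 = 42.1% ✓; 3' end ACT has 1 G/C ✓ — passes.
Candidate 5 (18 nt, A=6 T=2 G=7 C=3): longest run = 2 ✓; length 18, outside 19–24 ✗; GC 10/18 = 55.6% ✓; 3' end GGA has 2 G/C ✓ — fails.

Candidate 3 and Candidate 4.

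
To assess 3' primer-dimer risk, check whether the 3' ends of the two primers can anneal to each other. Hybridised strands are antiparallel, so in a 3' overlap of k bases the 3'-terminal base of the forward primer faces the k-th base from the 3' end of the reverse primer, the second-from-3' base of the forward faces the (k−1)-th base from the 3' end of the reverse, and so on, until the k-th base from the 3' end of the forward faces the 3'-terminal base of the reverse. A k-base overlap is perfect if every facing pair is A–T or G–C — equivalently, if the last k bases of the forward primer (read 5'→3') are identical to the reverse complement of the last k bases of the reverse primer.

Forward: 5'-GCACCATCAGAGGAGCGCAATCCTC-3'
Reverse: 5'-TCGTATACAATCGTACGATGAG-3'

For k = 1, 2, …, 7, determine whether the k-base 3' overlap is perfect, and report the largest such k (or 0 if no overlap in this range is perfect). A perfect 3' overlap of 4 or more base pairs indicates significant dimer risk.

Last 7 bases (5'→3') — forward …AATCCTC, reverse …CGATGAG.
Reverse complement of the reverse primer's last 7 bases: CTCATCG; its first k bases are the reverse complement of the reverse primer's last k bases, so a perfect k-base overlap needs the forward primer's last k bases to equal them.
Comparing (forward last k vs required): k=1: C vs C ✓; k=2: TC vs CT ✗; k=3: CTC vs CTC ✓; k=4: CCTC vs CTCA ✗; k=5: TCCTC vs CTCAT ✗; k=6: ATCCTC vs CTCATC ✗; k=7: AATCCTC vs CTCATCG ✗.
Perfect overlaps at k = 1, 3; the largest is 3.

Longest perfect overlap: 3 complementary base pairs; below the dimer-risk threshold (threshold 4).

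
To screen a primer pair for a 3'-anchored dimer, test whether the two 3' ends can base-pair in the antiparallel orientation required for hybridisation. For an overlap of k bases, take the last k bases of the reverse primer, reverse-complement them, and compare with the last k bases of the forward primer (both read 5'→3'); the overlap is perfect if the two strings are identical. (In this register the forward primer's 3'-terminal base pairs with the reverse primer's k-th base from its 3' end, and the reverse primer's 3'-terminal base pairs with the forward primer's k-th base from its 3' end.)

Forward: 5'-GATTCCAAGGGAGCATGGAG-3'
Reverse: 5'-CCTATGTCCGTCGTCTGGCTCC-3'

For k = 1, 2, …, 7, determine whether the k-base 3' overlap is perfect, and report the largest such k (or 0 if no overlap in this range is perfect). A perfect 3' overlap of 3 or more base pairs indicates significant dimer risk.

Longest perfect overlap: 4 complementary base pairs; significant dimer risk (threshold 3).

Last 7 bases (5'→3') — forward …CATGGAG, reverse …TGGCTCC.
Reverse complement of the reverse primer's last 7 bases: GGAGCCA; its first k bases are the reverse complement of the reverse primer's last k bases, so a perfect k-base overlap needs the forward primer's last k bases to equal them.
Comparing (forward last k vs required): k=1: G vs G ✓; k=2: AG vs GG ✗; k=3: GAG vs GGA ✗; k=4: GGAG vs GGAG ✓; k=5: TGGAG vs GGAGC ✗; k=6: ATGGAG vs GGAGCC ✗; k=7: CATGGAG vs GGAGCCA ✗.
Perfect overlaps at k = 1, 4; the largest is 4.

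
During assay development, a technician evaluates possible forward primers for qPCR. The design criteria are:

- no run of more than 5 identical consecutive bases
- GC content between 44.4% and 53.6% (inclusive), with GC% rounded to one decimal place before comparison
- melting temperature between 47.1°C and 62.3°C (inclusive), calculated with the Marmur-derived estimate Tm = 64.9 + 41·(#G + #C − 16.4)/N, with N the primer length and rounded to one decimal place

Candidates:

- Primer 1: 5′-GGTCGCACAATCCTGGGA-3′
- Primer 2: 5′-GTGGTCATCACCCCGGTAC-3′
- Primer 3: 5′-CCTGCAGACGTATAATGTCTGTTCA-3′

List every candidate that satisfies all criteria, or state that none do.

Primer 1 (18 nt, A=4 T=3 G=6 C=5): longest run = 3 ✓; GC 11/18 = 61.1%, outside 44.4–53.6% ✗; Tm = 64.9 + 41·(11 − 16.4)/18 = 52.6°C ✓ — fails.
Primer 2 (19 nt, A=3 T=4 G=5 C=7): longest run = 4 ✓; GC 12/19 = 63.2%, outside 44.4–53.6% ✗; Tm = 64.9 + 41·(12 − 16.4)/19 = 55.4°C ✓ — fails.
Primer 3 (25 nt, A=6 T=8 G=5 C=6): longest run = 2 ✓; GC 11/25 = 44.0%, outside 44.4–53.6% ✗; Tm = 64.9 + 41·(11 − 16.4)/25 = 56.0°C ✓ — fails.

None of the candidates satisfy all criteria.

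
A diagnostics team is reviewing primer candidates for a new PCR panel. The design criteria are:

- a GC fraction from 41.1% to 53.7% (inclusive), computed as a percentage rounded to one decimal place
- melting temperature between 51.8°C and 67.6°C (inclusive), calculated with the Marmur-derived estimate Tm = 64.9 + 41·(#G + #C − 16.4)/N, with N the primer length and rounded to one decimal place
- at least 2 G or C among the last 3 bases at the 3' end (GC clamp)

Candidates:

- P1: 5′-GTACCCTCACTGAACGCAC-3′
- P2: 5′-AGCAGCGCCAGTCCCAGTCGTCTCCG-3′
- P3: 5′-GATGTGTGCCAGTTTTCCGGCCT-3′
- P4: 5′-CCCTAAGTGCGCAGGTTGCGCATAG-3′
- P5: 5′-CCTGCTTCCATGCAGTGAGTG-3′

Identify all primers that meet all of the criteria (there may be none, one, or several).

None of the candidates satisfy all criteria.

P1 (19 nt, A=5 T=3 G=3 C=8): GC 11/19 = 57.9%, outside 41.1–53.7% ✗; Tm = 64.9 + 41·(11 − 16.4)/19 = 53.2°C ✓; 3' end CAC has 2 G/C ✓ — fails.
P2 (26 nt, A=4 T=4 G=7 C=11): GC 18/26 = 69.2%, outside 41.1–53.7% ✗; Tm = 64.9 + 41·(18 − 16.4)/26 = 67.4°C ✓; 3' end CCG has 3 G/C ✓ — fails.
P3 (23 nt, A=2 T=8 G=7 C=6): GC 13/23 = 56.5%, outside 41.1–53.7% ✗; Tm = 64.9 + 41·(13 − 16.4)/23 = 58.8°C ✓; 3' end CCT has 2 G/C ✓ — fails.
P4 (25 nt, A=5 T=5 G=8 C=7): GC 15/25 = 60.0%, outside 41.1–53.7% ✗; Tm = 64.9 + 41·(15 − 16.4)/25 = 62.6°C ✓; 3' end TAG has 1 G/C, need ≥2 ✗ — fails.
P5 (21 nt, A=3 T=6 G=6 C=6): GC 12/21 = 57.1%, outside 41.1–53.7% ✗; Tm = 64.9 + 41·(12 − 16.4)/21 = 56.3°C ✓; 3' end GTG has 2 G/C ✓ — fails.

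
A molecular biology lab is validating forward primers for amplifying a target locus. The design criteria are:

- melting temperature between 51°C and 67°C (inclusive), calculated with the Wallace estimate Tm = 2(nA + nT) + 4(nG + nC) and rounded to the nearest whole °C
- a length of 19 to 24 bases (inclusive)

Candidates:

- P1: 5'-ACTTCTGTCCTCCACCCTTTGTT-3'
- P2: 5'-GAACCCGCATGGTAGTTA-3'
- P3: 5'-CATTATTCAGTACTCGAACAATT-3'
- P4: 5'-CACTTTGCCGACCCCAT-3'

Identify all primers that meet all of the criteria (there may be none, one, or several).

P1 (23 nt, A=2 T=10 G=2 C=9): Tm = 2·12 + 4·11 = 68°C, outside 51–67°C ✗; length 23 ✓ — fails.
P2 (18 nt, A=5 T=4 G=5 C=4): Tm = 2·9 + 4·9 = 54°C ✓; length 18, outside 19–24 ✗ — fails.
P3 (23 nt, A=8 T=8 G=2 C=5): Tm = 2·16 + 4·7 = 60°C ✓; length 23 ✓ — passes.
P4 (17 nt, A=3 T=4 G=2 C=8): Tm = 2·7 + 4·10 = 54°C ✓; length 17, outside 19–24 ✗ — fails.

P3 only.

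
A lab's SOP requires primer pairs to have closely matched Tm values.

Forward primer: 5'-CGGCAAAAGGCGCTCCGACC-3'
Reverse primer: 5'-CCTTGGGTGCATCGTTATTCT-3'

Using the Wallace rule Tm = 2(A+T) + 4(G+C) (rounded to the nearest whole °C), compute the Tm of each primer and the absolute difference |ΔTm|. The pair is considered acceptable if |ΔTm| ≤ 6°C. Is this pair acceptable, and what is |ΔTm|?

Forward: A=5 T=1 G=6 C=8 → Tm = 2·6 + 4·14 = 68°C.
Reverse: A=2 T=9 G=5 C=5 → Tm = 2·11 + 4·10 = 62°C.
|ΔTm| = |68 − 62| = 6°C, ≤ 6°C.

|ΔTm| = 6°C; the pair is acceptable.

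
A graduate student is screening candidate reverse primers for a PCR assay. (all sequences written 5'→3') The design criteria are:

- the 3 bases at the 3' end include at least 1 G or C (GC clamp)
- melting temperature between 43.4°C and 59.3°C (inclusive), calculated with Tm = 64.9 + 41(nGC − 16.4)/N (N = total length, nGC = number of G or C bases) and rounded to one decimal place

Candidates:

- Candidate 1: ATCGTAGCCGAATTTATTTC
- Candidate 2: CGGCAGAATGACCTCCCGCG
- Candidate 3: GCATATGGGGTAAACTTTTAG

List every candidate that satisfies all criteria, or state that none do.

Candidate 1 (20 nt, A=5 T=8 G=3 C=4): 3' end TTC has 1 G/C ✓; Tm = 64.9 + 41·(7 − 16.4)/20 = 45.6°C ✓ — passes.
Candidate 2 (20 nt, A=4 T=2 G=6 C=8): 3' end GCG has 3 G/C ✓; Tm = 64.9 + 41·(14 − 16.4)/20 = 60.0°C, outside 43.4–59.3°C ✗ — fails.
Candidate 3 (21 nt, A=6 T=7 G=6 C=2): 3' end TAG has 1 G/C ✓; Tm = 64.9 + 41·(8 − 16.4)/21 = 48.5°C ✓ — passes.

Candidate 1 and Candidate 3.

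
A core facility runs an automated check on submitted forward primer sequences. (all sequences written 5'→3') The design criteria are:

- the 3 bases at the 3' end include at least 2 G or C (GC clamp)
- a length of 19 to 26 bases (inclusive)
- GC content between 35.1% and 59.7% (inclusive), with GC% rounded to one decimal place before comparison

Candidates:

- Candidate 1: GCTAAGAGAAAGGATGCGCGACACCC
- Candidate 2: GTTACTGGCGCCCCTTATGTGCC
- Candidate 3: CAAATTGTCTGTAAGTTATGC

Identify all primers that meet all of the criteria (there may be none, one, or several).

Candidate 1 only.

Candidate 1 (26 nt, A=9 T=2 G=8 C=7): 3' end CCC has 3 G/C ✓; length 26 ✓; GC 15/26 = 57.7% ✓ — passes.
Candidate 2 (23 nt, A=2 T=7 G=6 C=8): 3' end GCC has 3 G/C ✓; length 23 ✓; GC 14/23 = 60.9%, outside 35.1–59.7% ✗ — fails.
Candidate 3 (21 nt, A=6 T=8 G=4 C=3): 3' end TGC has 2 G/C ✓; length 21 ✓; GC 7/21 = 33.3%, outside 35.1–59.7% ✗ — fails.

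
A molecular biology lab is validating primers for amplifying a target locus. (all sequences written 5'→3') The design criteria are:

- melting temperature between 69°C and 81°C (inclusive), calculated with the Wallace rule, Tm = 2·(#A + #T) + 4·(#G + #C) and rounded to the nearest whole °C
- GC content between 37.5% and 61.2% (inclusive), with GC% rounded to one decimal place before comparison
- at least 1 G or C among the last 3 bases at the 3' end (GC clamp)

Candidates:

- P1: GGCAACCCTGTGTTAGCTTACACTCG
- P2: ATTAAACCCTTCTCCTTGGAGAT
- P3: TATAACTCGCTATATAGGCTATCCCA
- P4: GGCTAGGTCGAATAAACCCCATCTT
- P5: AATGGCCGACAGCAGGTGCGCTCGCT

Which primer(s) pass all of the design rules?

P1 (26 nt, A=5 T=7 G=6 C=8): Tm = 2·12 + 4·14 = 80°C ✓; GC 14/26 = 53.8% ✓; 3' end TCG has 2 G/C ✓ — passes.
P2 (23 nt, A=6 T=8 G=3 C=6): Tm = 2·14 + 4·9 = 64°C, outside 69–81°C ✗; GC 9/23 = 39.1% ✓; 3' end GAT has 1 G/C ✓ — fails.
P3 (26 nt, A=8 T=8 G=3 C=7): Tm = 2·16 + 4·10 = 72°C ✓; GC 10/26 = 38.5% ✓; 3' end CCA has 2 G/C ✓ — passes.
P4 (25 nt, A=7 T=6 G=5 C=7): Tm = 2·13 + 4·12 = 74°C ✓; GC 12/25 = 48.0% ✓; 3' end CTT has 1 G/C ✓ — passes.
P5 (26 nt, A=5 T=4 G=9 C=8): Tm = 2·9 + 4·17 = 86°C, outside 69–81°C ✗; GC 17/26 = 65.4%, outside 37.5–61.2% ✗; 3' end GCT has 2 G/C ✓ — fails.

P1, P3 and P4.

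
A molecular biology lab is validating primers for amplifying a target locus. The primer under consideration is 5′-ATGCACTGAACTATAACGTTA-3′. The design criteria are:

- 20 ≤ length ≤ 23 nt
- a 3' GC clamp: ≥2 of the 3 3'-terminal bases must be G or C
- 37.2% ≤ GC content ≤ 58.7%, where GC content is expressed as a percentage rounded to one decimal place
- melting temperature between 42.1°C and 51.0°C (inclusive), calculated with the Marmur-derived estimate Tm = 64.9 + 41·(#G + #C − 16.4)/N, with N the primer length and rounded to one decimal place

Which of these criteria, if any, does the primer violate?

Base counts: A=8, T=6, G=3, C=4 (length 21).
length: length 21 ✓
GC clamp: 3' end TTA has 0 G/C, need ≥2 ✗
GC content: GC 7/21 = 33.3%, outside 37.2–58.7% ✗
Tm: Tm = 64.9 + 41·(7 − 16.4)/21 = 46.5°C ✓

Fails: GC clamp, GC content.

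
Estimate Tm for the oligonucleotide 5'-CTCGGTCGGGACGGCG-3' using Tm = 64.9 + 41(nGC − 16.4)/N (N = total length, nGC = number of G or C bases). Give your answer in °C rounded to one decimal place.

56.2°C

Base counts: A=1, T=2, G=8, C=5; G+C = 13, N = 16.
Tm = 64.9 + 41·(13 − 16.4)/16 = 64.9 + -139.40/16 = 56.2°C.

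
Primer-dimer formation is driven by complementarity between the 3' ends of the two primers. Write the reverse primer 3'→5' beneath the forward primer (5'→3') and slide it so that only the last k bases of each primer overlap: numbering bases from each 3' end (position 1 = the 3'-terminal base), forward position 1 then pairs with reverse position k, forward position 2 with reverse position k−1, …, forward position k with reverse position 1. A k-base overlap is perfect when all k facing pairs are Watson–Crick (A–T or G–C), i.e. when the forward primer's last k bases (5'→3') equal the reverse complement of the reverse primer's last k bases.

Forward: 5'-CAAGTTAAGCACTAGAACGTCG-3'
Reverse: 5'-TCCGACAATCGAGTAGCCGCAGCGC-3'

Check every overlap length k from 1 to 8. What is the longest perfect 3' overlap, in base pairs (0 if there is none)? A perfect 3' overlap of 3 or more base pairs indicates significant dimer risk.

Last 8 bases (5'→3') — forward …GAACGTCG, reverse …CGCAGCGC.
Reverse complement of the reverse primer's last 8 bases: GCGCTGCG; its first k bases are the reverse complement of the reverse primer's last k bases, so a perfect k-base overlap needs the forward primer's last k bases to equal them.
Comparing (forward last k vs required): k=1: G vs G ✓; k=2: CG vs GC ✗; k=3: TCG vs GCG ✗; k=4: GTCG vs GCGC ✗; k=5: CGTCG vs GCGCT ✗; k=6: ACGTCG vs GCGCTG ✗; k=7: AACGTCG vs GCGCTGC ✗; k=8: GAACGTCG vs GCGCTGCG ✗.
Only k = 1 is perfect, so the longest perfect 3' overlap is 1.

Longest perfect overlap: 1 complementary base pair; below the dimer-risk threshold (threshold 3).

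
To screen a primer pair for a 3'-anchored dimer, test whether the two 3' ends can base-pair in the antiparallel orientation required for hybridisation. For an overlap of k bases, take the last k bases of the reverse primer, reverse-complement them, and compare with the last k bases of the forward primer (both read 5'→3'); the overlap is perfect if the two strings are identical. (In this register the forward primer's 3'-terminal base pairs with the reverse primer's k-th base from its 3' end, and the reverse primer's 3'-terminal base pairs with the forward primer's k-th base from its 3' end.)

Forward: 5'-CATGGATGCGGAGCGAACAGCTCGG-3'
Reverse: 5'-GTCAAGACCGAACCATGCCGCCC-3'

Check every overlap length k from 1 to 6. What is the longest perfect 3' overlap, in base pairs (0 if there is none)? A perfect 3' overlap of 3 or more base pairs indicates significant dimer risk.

Last 6 bases (5'→3') — forward …GCTCGG, reverse …CCGCCC.
Reverse complement of the reverse primer's last 6 bases: GGGCGG; its first k bases are the reverse complement of the reverse primer's last k bases, so a perfect k-base overlap needs the forward primer's last k bases to equal them.
Comparing (forward last k vs required): k=1: G vs G ✓; k=2: GG vs GG ✓; k=3: CGG vs GGG ✗; k=4: TCGG vs GGGC ✗; k=5: CTCGG vs GGGCG ✗; k=6: GCTCGG vs GGGCGG ✗.
Perfect overlaps at k = 1, 2; the largest is 2.

Longest perfect overlap: 2 complementary base pairs; below the dimer-risk threshold (threshold 3).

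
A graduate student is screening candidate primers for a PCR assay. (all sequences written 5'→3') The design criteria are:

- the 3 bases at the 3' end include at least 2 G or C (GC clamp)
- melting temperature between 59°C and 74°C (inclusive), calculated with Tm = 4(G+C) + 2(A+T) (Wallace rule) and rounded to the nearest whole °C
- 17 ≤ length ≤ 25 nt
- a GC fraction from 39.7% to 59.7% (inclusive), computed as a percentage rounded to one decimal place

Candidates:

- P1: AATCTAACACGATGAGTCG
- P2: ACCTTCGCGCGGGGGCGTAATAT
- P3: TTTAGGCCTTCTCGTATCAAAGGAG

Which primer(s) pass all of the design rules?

P3 only.

P1 (19 nt, A=7 T=4 G=4 C=4): 3' end TCG has 2 G/C ✓; Tm = 2·11 + 4·8 = 54°C, outside 59–74°C ✗; length 19 ✓; GC 8/19 = 42.1% ✓ — fails.
P2 (23 nt, A=4 T=5 G=8 C=6): 3' end TAT has 0 G/C, need ≥2 ✗; Tm = 2·9 + 4·14 = 74°C ✓; length 23 ✓; GC 14/23 = 60.9%, outside 39.7–59.7% ✗ — fails.
P3 (25 nt, A=6 T=8 G=6 C=5): 3' end GAG has 2 G/C ✓; Tm = 2·14 + 4·11 = 72°C ✓; length 25 ✓; GC 11/25 = 44.0% ✓ — passes.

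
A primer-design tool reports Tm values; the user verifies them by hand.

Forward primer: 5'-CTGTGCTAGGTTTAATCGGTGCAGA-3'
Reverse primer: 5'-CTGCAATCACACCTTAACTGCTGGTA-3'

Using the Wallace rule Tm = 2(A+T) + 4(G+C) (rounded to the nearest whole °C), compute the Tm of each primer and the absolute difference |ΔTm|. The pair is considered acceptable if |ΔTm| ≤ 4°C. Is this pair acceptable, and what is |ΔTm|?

|ΔTm| = 2°C; the pair is acceptable.

Forward: A=5 T=8 G=8 C=4 → Tm = 2·13 + 4·12 = 74°C.
Reverse: A=7 T=7 G=4 C=8 → Tm = 2·14 + 4·12 = 76°C.
|ΔTm| = |74 − 76| = 2°C, ≤ 4°C.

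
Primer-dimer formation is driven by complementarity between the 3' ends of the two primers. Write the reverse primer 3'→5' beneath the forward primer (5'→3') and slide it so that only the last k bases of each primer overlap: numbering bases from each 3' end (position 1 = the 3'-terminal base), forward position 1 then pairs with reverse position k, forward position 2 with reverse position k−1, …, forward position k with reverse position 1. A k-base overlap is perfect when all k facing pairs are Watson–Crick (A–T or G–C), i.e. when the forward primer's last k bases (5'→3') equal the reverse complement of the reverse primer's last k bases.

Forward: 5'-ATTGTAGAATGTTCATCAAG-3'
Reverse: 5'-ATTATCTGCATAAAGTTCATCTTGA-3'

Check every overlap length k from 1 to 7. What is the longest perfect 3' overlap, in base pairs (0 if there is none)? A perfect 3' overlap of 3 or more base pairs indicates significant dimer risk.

Longest perfect overlap: 5 complementary base pairs; significant dimer risk (threshold 3).

Last 7 bases (5'→3') — forward …CATCAAG, reverse …ATCTTGA.
Reverse complement of the reverse primer's last 7 bases: TCAAGAT; its first k bases are the reverse complement of the reverse primer's last k bases, so a perfect k-base overlap needs the forward primer's last k bases to equal them.
Comparing (forward last k vs required): k=1: G vs T ✗; k=2: AG vs TC ✗; k=3: AAG vs TCA ✗; k=4: CAAG vs TCAA ✗; k=5: TCAAG vs TCAAG ✓; k=6: ATCAAG vs TCAAGA ✗; k=7: CATCAAG vs TCAAGAT ✗.
Only k = 5 is perfect, so the longest perfect 3' overlap is 5.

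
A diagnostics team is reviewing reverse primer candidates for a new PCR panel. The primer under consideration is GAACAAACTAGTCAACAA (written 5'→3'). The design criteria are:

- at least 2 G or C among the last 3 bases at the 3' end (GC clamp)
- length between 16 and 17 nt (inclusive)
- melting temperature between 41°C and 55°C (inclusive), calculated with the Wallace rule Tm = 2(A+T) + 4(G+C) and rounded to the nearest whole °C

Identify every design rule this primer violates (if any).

Fails: GC clamp, length.

Base counts: A=10, T=2, G=2, C=4 (length 18).
GC clamp: 3' end CAA has 1 G/C, need ≥2 ✗
length: length 18, outside 16–17 ✗
Tm: Tm = 2·12 + 4·6 = 48°C ✓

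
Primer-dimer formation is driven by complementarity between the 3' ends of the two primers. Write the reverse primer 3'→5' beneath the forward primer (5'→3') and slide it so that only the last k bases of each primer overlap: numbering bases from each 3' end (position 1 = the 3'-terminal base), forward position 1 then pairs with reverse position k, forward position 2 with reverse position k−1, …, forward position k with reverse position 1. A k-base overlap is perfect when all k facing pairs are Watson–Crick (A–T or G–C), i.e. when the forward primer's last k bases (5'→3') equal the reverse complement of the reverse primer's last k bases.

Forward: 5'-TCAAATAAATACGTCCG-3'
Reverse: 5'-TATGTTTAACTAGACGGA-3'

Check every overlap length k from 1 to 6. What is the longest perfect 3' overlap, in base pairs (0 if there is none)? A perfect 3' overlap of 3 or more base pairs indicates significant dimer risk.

Last 6 bases (5'→3') — forward …CGTCCG, reverse …GACGGA.
Reverse complement of the reverse primer's last 6 bases: TCCGTC; its first k bases are the reverse complement of the reverse primer's last k bases, so a perfect k-base overlap needs the forward primer's last k bases to equal them.
Comparing (forward last k vs required): k=1: G vs T ✗; k=2: CG vs TC ✗; k=3: CCG vs TCC ✗; k=4: TCCG vs TCCG ✓; k=5: GTCCG vs TCCGT ✗; k=6: CGTCCG vs TCCGTC ✗.
Only k = 4 is perfect, so the longest perfect 3' overlap is 4.

Longest perfect overlap: 4 complementary base pairs; significant dimer risk (threshold 3).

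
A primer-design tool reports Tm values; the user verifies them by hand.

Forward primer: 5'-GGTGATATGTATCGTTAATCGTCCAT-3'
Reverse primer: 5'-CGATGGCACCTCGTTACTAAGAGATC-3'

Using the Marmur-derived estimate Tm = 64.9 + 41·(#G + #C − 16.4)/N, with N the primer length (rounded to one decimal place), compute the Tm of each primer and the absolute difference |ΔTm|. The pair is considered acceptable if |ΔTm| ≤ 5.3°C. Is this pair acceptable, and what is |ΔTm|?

Forward: G+C = 10, N = 26 → Tm = 64.9 + 41·(10 − 16.4)/26 = 54.8°C.
Reverse: G+C = 13, N = 26 → Tm = 64.9 + 41·(13 − 16.4)/26 = 59.5°C.
|ΔTm| = |54.8 − 59.5| = 4.7°C, ≤ 5.3°C.

|ΔTm| = 4.7°C; the pair is acceptable.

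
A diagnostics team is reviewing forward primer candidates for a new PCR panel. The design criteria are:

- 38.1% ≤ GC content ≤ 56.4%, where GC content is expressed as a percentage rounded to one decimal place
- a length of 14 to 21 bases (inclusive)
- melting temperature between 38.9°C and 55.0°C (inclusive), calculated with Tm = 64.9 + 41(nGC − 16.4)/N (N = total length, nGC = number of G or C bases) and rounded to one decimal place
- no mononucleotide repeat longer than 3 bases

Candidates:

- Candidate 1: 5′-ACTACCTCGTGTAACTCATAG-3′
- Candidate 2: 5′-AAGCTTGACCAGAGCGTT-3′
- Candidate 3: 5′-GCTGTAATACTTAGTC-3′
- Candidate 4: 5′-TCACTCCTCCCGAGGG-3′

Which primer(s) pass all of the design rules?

Candidate 1 and Candidate 2.

Candidate 1 (21 nt, A=6 T=6 G=3 C=6): GC 9/21 = 42.9% ✓; length 21 ✓; Tm = 64.9 + 41·(9 − 16.4)/21 = 50.5°C ✓; longest run = 2 ✓ — passes.
Candidate 2 (18 nt, A=5 T=4 G=5 C=4): GC 9/18 = 50.0% ✓; length 18 ✓; Tm = 64.9 + 41·(9 − 16.4)/18 = 48.0°C ✓; longest run = 2 ✓ — passes.
Candidate 3 (16 nt, A=4 T=6 G=3 C=3): GC 6/16 = 37.5%, outside 38.1–56.4% ✗; length 16 ✓; Tm = 64.9 + 41·(6 − 16.4)/16 = 38.3°C, outside 38.9–55.0°C ✗; longest run = 2 ✓ — fails.
Candidate 4 (16 nt, A=2 T=3 G=4 C=7): GC 11/16 = 68.8%, outside 38.1–56.4% ✗; length 16 ✓; Tm = 64.9 + 41·(11 − 16.4)/16 = 51.1°C ✓; longest run = 3 ✓ — fails.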